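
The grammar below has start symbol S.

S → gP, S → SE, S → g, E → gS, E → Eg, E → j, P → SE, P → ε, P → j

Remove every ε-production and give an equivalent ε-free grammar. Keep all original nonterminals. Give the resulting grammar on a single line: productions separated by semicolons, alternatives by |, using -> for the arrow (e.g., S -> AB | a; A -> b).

Nullable set: {P}.
S -> gP: P nullable, giving g | gP.
Drop P -> ε.
Unchanged (no nullable symbols): S -> SE; S -> g; E -> Eg; E -> gS; E -> j; P -> SE; P -> j.

S -> g | SE | gP; E -> j | Eg | gS; P -> j | SE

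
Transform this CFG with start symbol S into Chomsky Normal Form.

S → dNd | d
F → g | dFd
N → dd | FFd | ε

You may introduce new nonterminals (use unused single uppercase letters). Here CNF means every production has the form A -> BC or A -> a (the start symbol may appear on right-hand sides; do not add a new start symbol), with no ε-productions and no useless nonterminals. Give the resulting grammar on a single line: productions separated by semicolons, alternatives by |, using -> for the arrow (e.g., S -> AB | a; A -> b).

S -> d | AA | AD; A -> d; B -> FA; C -> FA; D -> NA; F -> g | AB; N -> AA | FC

Nullable: {N}; after ε-elimination: S -> d | dd | dNd; F -> g | dFd; N -> dd | FFd.
No unit productions to eliminate.
TERM: introduce A -> d and substitute in every rule of length ≥2.
BIN: F -> AFA becomes F -> AB, B -> FA; N -> FFA becomes N -> FC, C -> FA; S -> ANA becomes S -> AD, D -> NA.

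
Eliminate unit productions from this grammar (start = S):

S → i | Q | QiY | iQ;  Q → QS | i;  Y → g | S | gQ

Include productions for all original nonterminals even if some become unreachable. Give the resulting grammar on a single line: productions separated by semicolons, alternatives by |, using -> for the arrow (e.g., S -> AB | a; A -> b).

Unit productions: S->Q, Y->S.
Unit pairs (A ⇒* B via units): (S,Q), (Y,Q), (Y,S).
S: inherits non-unit rules of {Q, S} → QS | QiY | i | iQ.
Q: inherits non-unit rules of {Q} → QS | i.
Y: inherits non-unit rules of {Q, S, Y} → QS | QiY | g | gQ | i | iQ.

S -> i | QS | iQ | QiY; Q -> i | QS; Y -> g | i | QS | gQ | iQ | QiY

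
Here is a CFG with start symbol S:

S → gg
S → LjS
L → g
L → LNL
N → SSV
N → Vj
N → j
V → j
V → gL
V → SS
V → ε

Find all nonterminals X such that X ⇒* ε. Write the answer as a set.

{V}

Directly nullable (have an ε-rule): {V}.
Not nullable: L, N, S — each has a terminal in every rule's right-hand side or depends on a non-nullable symbol.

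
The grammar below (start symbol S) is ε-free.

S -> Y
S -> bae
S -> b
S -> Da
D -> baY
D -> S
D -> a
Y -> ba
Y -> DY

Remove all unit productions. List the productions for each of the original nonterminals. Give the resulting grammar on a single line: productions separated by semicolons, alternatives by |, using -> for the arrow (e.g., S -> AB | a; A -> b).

S -> b | DY | Da | ba | bae; D -> a | b | DY | Da | ba | baY | bae; Y -> DY | ba

Unit productions: D->S, S->Y.
Unit pairs (A ⇒* B via units): (D,S), (D,Y), (S,Y).
S: inherits non-unit rules of {S, Y} → DY | Da | b | ba | bae.
D: inherits non-unit rules of {D, S, Y} → DY | Da | a | b | ba | baY | bae.
Y: inherits non-unit rules of {Y} → DY | ba.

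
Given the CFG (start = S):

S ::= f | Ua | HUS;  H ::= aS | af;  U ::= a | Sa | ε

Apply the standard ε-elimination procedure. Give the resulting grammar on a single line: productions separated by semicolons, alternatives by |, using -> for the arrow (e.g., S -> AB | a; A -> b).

S -> a | f | HS | Ua | HUS; H -> aS | af; U -> a | Sa

Nullable set: {U}.
S -> HUS: U nullable, giving HS | HUS.
S -> Ua: U nullable, giving Ua | a.
Drop U -> ε.
Unchanged (no nullable symbols): S -> f; H -> aS; H -> af; U -> Sa; U -> a.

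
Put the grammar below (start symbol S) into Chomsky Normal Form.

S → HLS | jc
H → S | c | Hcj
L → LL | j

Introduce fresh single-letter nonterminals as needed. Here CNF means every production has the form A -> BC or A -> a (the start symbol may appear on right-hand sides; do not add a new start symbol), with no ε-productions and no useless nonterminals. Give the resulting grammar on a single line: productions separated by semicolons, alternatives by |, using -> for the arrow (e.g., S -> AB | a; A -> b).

S -> BA | HE; A -> c; B -> j; C -> AB; D -> LS; E -> LS; H -> c | BA | HC | HD; L -> j | LL

No ε-productions.
After unit-elimination: S -> jc | HLS; H -> c | jc | HLS | Hcj; L -> j | LL.
TERM: introduce A -> c, B -> j and substitute in every rule of length ≥2.
BIN: H -> HAB becomes H -> HC, C -> AB; H -> HLS becomes H -> HD, D -> LS; S -> HLS becomes S -> HE, E -> LS.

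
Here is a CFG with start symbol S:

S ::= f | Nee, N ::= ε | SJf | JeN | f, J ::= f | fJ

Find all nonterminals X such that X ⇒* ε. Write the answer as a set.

Directly nullable (have an ε-rule): {N}.
Not nullable: J, S — each has a terminal in every rule's right-hand side or depends on a non-nullable symbol.

{N}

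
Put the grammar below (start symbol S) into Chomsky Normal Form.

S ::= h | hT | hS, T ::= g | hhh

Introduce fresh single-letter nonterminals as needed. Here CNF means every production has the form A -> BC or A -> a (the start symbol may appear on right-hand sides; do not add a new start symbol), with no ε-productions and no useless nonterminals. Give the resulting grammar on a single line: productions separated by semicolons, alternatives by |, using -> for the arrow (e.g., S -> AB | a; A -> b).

S -> h | AS | AT; A -> h; B -> AA; T -> g | AB

No ε-productions.
No unit productions to eliminate.
TERM: introduce A -> h and substitute in every rule of length ≥2.
BIN: T -> AAA becomes T -> AB, B -> AA.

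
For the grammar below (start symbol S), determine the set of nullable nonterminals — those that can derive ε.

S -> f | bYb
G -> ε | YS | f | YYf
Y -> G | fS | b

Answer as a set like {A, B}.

Directly nullable (have an ε-rule): {G}.
Y is nullable via Y -> G (every symbol on the right is already known nullable).
Not nullable: S — each has a terminal in every rule's right-hand side or depends on a non-nullable symbol.

{G, Y}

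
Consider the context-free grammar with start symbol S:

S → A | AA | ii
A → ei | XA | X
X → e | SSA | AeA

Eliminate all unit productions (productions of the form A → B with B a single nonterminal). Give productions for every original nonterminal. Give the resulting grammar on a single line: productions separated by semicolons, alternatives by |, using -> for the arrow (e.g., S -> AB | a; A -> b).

S -> e | AA | XA | ei | ii | AeA | SSA; A -> e | XA | ei | AeA | SSA; X -> e | AeA | SSA

Unit productions: A->X, S->A.
Unit pairs (A ⇒* B via units): (A,X), (S,A), (S,X).
S: inherits non-unit rules of {A, S, X} → AA | AeA | SSA | XA | e | ei | ii.
A: inherits non-unit rules of {A, X} → AeA | SSA | XA | e | ei.
X: inherits non-unit rules of {X} → AeA | SSA | e.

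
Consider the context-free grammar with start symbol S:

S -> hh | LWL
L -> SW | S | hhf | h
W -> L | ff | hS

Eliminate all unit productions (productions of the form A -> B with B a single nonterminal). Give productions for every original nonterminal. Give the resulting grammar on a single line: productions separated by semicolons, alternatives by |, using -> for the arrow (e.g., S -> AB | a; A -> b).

Unit productions: L->S, W->L.
Unit pairs (A ⇒* B via units): (L,S), (W,L), (W,S).
S: inherits non-unit rules of {S} → LWL | hh.
L: inherits non-unit rules of {L, S} → LWL | SW | h | hh | hhf.
W: inherits non-unit rules of {L, S, W} → LWL | SW | ff | h | hS | hh | hhf.

S -> hh | LWL; L -> h | SW | hh | LWL | hhf; W -> h | SW | ff | hS | hh | LWL | hhf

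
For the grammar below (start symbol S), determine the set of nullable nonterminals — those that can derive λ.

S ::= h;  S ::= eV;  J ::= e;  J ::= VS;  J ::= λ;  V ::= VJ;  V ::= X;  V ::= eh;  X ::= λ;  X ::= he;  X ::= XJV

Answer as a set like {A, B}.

{J, V, X}

Directly nullable (have an ε-rule): {J, X}.
V is nullable via V -> X (every symbol on the right is already known nullable).
Not nullable: S — each has a terminal in every rule's right-hand side or depends on a non-nullable symbol.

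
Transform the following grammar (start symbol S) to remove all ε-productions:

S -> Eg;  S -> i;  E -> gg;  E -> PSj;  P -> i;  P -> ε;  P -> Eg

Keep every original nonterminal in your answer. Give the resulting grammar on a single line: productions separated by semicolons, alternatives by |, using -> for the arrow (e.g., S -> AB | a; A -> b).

Nullable set: {P}.
E -> PSj: P nullable, giving PSj | Sj.
Drop P -> ε.
Unchanged (no nullable symbols): S -> Eg; S -> i; E -> gg; P -> Eg; P -> i.

S -> i | Eg; E -> Sj | gg | PSj; P -> i | Eg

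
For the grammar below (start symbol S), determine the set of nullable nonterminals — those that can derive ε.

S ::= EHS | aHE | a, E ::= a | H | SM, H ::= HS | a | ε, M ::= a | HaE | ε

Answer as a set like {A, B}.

Directly nullable (have an ε-rule): {H, M}.
E is nullable via E -> H (every symbol on the right is already known nullable).
Not nullable: S — each has a terminal in every rule's right-hand side or depends on a non-nullable symbol.

{E, H, M}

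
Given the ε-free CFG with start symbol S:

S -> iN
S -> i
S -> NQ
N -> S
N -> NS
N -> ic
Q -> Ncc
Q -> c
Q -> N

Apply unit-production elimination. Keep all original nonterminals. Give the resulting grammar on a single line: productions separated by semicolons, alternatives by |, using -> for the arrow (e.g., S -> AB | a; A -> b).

Unit productions: N->S, Q->N.
Unit pairs (A ⇒* B via units): (N,S), (Q,N), (Q,S).
S: inherits non-unit rules of {S} → NQ | i | iN.
N: inherits non-unit rules of {N, S} → NQ | NS | i | iN | ic.
Q: inherits non-unit rules of {N, Q, S} → NQ | NS | Ncc | c | i | iN | ic.

S -> i | NQ | iN; N -> i | NQ | NS | iN | ic; Q -> c | i | NQ | NS | iN | ic | Ncc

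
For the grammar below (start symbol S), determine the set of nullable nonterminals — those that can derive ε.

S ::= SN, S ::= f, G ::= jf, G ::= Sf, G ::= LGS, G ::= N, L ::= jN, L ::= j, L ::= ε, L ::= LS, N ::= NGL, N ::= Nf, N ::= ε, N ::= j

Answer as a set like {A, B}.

Directly nullable (have an ε-rule): {L, N}.
G is nullable via G -> N (every symbol on the right is already known nullable).
Not nullable: S — each has a terminal in every rule's right-hand side or depends on a non-nullable symbol.

{G, L, N}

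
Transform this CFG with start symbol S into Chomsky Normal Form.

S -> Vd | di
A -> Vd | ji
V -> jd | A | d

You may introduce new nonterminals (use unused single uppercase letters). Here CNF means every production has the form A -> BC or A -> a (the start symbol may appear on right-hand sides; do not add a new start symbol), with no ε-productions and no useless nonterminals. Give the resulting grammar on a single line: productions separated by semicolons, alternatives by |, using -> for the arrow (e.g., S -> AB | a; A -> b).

S -> BD | VB; B -> d; C -> j; D -> i; V -> d | CB | CD | VB

No ε-productions.
After unit-elimination: S -> Vd | di; A -> Vd | ji; V -> d | Vd | jd | ji.
TERM: introduce B -> d, D -> i, C -> j and substitute in every rule of length ≥2.
Drop unreachable/unproductive: A.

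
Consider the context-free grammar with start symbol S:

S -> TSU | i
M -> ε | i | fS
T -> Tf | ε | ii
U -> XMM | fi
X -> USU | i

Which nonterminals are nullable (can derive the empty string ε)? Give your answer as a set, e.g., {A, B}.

Directly nullable (have an ε-rule): {M, T}.
Not nullable: S, U, X — each has a terminal in every rule's right-hand side or depends on a non-nullable symbol.

{M, T}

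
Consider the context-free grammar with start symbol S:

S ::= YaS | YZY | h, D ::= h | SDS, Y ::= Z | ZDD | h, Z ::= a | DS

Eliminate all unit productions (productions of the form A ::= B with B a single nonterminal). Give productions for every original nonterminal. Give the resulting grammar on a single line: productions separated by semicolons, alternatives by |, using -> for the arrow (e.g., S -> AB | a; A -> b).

S -> h | YZY | YaS; D -> h | SDS; Y -> a | h | DS | ZDD; Z -> a | DS

Unit productions: Y->Z.
Unit pairs (A ⇒* B via units): (Y,Z).
S: inherits non-unit rules of {S} → YZY | YaS | h.
D: inherits non-unit rules of {D} → SDS | h.
Y: inherits non-unit rules of {Y, Z} → DS | ZDD | a | h.
Z: inherits non-unit rules of {Z} → DS | a.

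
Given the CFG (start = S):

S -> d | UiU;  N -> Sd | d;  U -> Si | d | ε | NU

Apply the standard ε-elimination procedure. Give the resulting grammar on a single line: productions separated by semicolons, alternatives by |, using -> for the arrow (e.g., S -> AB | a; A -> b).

Nullable set: {U}.
S -> UiU: U, U nullable, giving Ui | UiU | i | iU.
Drop U -> ε.
U -> NU: U nullable, giving N | NU.
Unchanged (no nullable symbols): S -> d; N -> Sd; N -> d; U -> Si; U -> d.

S -> d | i | Ui | iU | UiU; N -> d | Sd; U -> N | d | NU | Si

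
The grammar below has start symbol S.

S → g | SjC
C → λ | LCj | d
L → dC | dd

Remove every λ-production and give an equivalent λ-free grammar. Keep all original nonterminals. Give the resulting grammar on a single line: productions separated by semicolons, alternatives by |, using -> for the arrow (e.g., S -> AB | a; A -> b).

Nullable set: {C}.
S -> SjC: C nullable, giving Sj | SjC.
Drop C -> λ.
C -> LCj: C nullable, giving LCj | Lj.
L -> dC: C nullable, giving d | dC.
Unchanged (no nullable symbols): S -> g; C -> d; L -> dd.

S -> g | Sj | SjC; C -> d | Lj | LCj; L -> d | dC | dd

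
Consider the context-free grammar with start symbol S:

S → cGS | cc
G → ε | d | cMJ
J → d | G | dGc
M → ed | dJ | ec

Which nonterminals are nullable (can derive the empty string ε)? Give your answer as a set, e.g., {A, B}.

Directly nullable (have an ε-rule): {G}.
J is nullable via J -> G (every symbol on the right is already known nullable).
Not nullable: M, S — each has a terminal in every rule's right-hand side or depends on a non-nullable symbol.

{G, J}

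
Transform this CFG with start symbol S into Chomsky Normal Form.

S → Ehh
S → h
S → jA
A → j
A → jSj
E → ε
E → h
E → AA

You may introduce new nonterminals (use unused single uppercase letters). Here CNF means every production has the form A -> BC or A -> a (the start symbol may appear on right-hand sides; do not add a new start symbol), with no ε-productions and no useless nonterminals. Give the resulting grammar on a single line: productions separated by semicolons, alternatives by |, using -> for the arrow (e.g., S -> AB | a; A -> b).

S -> h | BA | CC | EF; A -> j | BD; B -> j; C -> h; D -> SB; E -> h | AA; F -> CC

Nullable: {E}; after ε-elimination: S -> h | hh | jA | Ehh; A -> j | jSj; E -> h | AA.
No unit productions to eliminate.
TERM: introduce C -> h, B -> j and substitute in every rule of length ≥2.
BIN: A -> BSB becomes A -> BD, D -> SB; S -> ECC becomes S -> EF, F -> CC.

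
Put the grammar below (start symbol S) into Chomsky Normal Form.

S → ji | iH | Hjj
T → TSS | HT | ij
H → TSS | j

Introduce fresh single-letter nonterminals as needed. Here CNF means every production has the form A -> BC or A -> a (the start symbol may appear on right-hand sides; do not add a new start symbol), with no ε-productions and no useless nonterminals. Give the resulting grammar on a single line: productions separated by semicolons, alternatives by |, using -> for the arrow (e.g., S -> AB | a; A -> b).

No ε-productions.
No unit productions to eliminate.
TERM: introduce B -> i, A -> j and substitute in every rule of length ≥2.
BIN: H -> TSS becomes H -> TC, C -> SS; S -> HAA becomes S -> HD, D -> AA; T -> TSS becomes T -> TE, E -> SS.

S -> AB | BH | HD; A -> j; B -> i; C -> SS; D -> AA; E -> SS; H -> j | TC; T -> BA | HT | TE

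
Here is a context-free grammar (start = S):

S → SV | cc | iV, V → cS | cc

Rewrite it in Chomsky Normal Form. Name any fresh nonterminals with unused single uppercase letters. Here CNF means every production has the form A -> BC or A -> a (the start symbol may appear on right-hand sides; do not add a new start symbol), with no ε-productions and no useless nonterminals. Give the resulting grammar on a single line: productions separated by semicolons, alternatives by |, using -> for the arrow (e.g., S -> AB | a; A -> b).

S -> AA | BV | SV; A -> c; B -> i; V -> AA | AS

No ε-productions.
No unit productions to eliminate.
TERM: introduce A -> c, B -> i and substitute in every rule of length ≥2.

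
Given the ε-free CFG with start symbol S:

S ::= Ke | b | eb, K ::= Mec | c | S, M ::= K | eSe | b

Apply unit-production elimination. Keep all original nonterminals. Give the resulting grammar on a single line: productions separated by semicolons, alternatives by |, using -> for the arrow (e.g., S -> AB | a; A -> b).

Unit productions: K->S, M->K.
Unit pairs (A ⇒* B via units): (K,S), (M,K), (M,S).
S: inherits non-unit rules of {S} → Ke | b | eb.
K: inherits non-unit rules of {K, S} → Ke | Mec | b | c | eb.
M: inherits non-unit rules of {K, M, S} → Ke | Mec | b | c | eSe | eb.

S -> b | Ke | eb; K -> b | c | Ke | eb | Mec; M -> b | c | Ke | eb | Mec | eSe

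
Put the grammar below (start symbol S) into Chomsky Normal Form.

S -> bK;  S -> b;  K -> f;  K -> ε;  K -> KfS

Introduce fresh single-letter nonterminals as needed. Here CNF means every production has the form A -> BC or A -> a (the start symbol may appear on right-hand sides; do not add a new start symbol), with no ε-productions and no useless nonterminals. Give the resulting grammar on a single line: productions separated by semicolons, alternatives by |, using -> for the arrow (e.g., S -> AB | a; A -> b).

S -> b | BK; A -> f; B -> b; C -> AS; K -> f | AS | KC

Nullable: {K}; after ε-elimination: S -> b | bK; K -> f | fS | KfS.
No unit productions to eliminate.
TERM: introduce B -> b, A -> f and substitute in every rule of length ≥2.
BIN: K -> KAS becomes K -> KC, C -> AS.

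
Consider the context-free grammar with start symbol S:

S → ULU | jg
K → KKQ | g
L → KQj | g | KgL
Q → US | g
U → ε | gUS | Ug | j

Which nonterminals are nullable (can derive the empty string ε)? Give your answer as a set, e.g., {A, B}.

{U}

Directly nullable (have an ε-rule): {U}.
Not nullable: K, L, Q, S — each has a terminal in every rule's right-hand side or depends on a non-nullable symbol.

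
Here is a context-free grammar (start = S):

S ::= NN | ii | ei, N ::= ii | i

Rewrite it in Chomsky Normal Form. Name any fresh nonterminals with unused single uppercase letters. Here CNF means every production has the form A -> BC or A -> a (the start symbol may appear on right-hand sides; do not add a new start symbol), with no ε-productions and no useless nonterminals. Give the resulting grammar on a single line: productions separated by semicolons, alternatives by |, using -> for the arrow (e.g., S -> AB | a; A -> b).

No ε-productions.
No unit productions to eliminate.
TERM: introduce B -> e, A -> i and substitute in every rule of length ≥2.

S -> AA | BA | NN; A -> i; B -> e; N -> i | AA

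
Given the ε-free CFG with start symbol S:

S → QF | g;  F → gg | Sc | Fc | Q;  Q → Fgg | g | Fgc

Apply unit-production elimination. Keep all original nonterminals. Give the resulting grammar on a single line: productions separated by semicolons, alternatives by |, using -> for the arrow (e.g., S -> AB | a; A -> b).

Unit productions: F->Q.
Unit pairs (A ⇒* B via units): (F,Q).
S: inherits non-unit rules of {S} → QF | g.
F: inherits non-unit rules of {F, Q} → Fc | Fgc | Fgg | Sc | g | gg.
Q: inherits non-unit rules of {Q} → Fgc | Fgg | g.

S -> g | QF; F -> g | Fc | Sc | gg | Fgc | Fgg; Q -> g | Fgc | Fgg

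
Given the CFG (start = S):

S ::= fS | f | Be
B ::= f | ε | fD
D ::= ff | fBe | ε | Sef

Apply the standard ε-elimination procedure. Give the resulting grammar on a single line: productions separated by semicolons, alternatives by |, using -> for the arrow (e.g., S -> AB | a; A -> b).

S -> e | f | Be | fS; B -> f | fD; D -> fe | ff | Sef | fBe

Nullable set: {B, D}.
S -> Be: B nullable, giving Be | e.
Drop B -> ε.
B -> fD: D nullable, giving f | fD.
Drop D -> ε.
D -> fBe: B nullable, giving fBe | fe.
Unchanged (no nullable symbols): S -> f; S -> fS; B -> f; D -> Sef; D -> ff.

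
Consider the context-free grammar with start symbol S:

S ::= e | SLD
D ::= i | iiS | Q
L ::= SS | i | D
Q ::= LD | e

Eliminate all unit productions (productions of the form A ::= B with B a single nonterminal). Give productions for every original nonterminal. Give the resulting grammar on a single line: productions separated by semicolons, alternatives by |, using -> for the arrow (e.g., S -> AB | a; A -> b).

Unit productions: D->Q, L->D.
Unit pairs (A ⇒* B via units): (D,Q), (L,D), (L,Q).
S: inherits non-unit rules of {S} → SLD | e.
D: inherits non-unit rules of {D, Q} → LD | e | i | iiS.
L: inherits non-unit rules of {D, L, Q} → LD | SS | e | i | iiS.
Q: inherits non-unit rules of {Q} → LD | e.

S -> e | SLD; D -> e | i | LD | iiS; L -> e | i | LD | SS | iiS; Q -> e | LD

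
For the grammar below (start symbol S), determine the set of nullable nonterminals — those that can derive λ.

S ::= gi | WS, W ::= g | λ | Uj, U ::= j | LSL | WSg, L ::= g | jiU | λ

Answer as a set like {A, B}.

{L, W}

Directly nullable (have an ε-rule): {L, W}.
Not nullable: S, U — each has a terminal in every rule's right-hand side or depends on a non-nullable symbol.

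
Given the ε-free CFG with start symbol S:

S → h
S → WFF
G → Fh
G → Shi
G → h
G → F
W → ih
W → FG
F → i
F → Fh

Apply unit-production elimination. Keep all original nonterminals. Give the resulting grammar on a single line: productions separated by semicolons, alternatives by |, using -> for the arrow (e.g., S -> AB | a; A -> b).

Unit productions: G->F.
Unit pairs (A ⇒* B via units): (G,F).
S: inherits non-unit rules of {S} → WFF | h.
F: inherits non-unit rules of {F} → Fh | i.
G: inherits non-unit rules of {F, G} → Fh | Shi | h | i.
W: inherits non-unit rules of {W} → FG | ih.

S -> h | WFF; F -> i | Fh; G -> h | i | Fh | Shi; W -> FG | ih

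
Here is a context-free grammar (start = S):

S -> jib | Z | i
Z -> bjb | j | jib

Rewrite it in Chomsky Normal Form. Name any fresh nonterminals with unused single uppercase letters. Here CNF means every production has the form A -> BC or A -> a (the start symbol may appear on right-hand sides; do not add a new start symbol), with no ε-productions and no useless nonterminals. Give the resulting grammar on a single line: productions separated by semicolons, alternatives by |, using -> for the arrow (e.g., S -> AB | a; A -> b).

No ε-productions.
After unit-elimination: S -> i | j | bjb | jib; Z -> j | bjb | jib.
TERM: introduce A -> b, C -> i, B -> j and substitute in every rule of length ≥2.
BIN: S -> ABA becomes S -> AD, D -> BA; S -> BCA becomes S -> BE, E -> CA; Z -> ABA becomes Z -> AF, F -> BA; Z -> BCA becomes Z -> BG, G -> CA.
Drop unreachable/unproductive: Z.

S -> i | j | AD | BE; A -> b; B -> j; C -> i; D -> BA; E -> CA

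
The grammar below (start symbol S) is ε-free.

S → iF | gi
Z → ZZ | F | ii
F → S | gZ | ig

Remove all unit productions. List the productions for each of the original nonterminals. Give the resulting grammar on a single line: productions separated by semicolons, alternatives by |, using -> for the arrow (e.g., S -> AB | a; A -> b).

Unit productions: F->S, Z->F.
Unit pairs (A ⇒* B via units): (F,S), (Z,F), (Z,S).
S: inherits non-unit rules of {S} → gi | iF.
F: inherits non-unit rules of {F, S} → gZ | gi | iF | ig.
Z: inherits non-unit rules of {F, S, Z} → ZZ | gZ | gi | iF | ig | ii.

S -> gi | iF; F -> gZ | gi | iF | ig; Z -> ZZ | gZ | gi | iF | ig | ii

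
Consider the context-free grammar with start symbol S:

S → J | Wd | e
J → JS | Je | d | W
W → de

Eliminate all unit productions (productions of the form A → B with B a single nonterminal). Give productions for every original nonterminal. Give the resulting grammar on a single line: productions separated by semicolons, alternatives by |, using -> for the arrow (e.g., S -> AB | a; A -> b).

Unit productions: J->W, S->J.
Unit pairs (A ⇒* B via units): (J,W), (S,J), (S,W).
S: inherits non-unit rules of {J, S, W} → JS | Je | Wd | d | de | e.
J: inherits non-unit rules of {J, W} → JS | Je | d | de.
W: inherits non-unit rules of {W} → de.

S -> d | e | JS | Je | Wd | de; J -> d | JS | Je | de; W -> de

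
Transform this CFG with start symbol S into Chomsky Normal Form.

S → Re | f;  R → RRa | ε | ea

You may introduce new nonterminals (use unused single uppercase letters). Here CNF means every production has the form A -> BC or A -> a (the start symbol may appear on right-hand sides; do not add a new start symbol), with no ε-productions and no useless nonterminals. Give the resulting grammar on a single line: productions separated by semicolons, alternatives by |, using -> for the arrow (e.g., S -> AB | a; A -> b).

S -> e | f | RB; A -> a; B -> e; C -> RA; R -> a | BA | RA | RC

Nullable: {R}; after ε-elimination: S -> e | f | Re; R -> a | Ra | ea | RRa.
No unit productions to eliminate.
TERM: introduce A -> a, B -> e and substitute in every rule of length ≥2.
BIN: R -> RRA becomes R -> RC, C -> RA.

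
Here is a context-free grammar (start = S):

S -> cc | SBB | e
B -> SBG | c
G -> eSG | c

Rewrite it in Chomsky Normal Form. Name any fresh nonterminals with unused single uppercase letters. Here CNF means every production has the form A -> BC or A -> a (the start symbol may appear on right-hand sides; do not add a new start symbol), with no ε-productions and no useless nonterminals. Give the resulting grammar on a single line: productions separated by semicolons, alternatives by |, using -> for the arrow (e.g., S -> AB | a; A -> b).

No ε-productions.
No unit productions to eliminate.
TERM: introduce C -> c, A -> e and substitute in every rule of length ≥2.
BIN: B -> SBG becomes B -> SD, D -> BG; G -> ASG becomes G -> AE, E -> SG; S -> SBB becomes S -> SF, F -> BB.

S -> e | CC | SF; A -> e; B -> c | SD; C -> c; D -> BG; E -> SG; F -> BB; G -> c | AE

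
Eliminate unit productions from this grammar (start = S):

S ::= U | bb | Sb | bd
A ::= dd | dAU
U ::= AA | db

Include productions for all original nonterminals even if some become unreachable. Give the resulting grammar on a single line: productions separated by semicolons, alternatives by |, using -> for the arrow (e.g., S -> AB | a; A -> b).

S -> AA | Sb | bb | bd | db; A -> dd | dAU; U -> AA | db

Unit productions: S->U.
Unit pairs (A ⇒* B via units): (S,U).
S: inherits non-unit rules of {S, U} → AA | Sb | bb | bd | db.
A: inherits non-unit rules of {A} → dAU | dd.
U: inherits non-unit rules of {U} → AA | db.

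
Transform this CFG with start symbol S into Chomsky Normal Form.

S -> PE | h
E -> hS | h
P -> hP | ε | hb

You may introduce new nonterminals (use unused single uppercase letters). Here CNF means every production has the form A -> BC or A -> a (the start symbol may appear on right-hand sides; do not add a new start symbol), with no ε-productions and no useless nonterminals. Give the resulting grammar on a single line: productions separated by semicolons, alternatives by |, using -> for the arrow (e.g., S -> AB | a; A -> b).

Nullable: {P}; after ε-elimination: S -> E | h | PE; E -> h | hS; P -> h | hP | hb.
After unit-elimination: S -> h | PE | hS; E -> h | hS; P -> h | hP | hb.
TERM: introduce B -> b, A -> h and substitute in every rule of length ≥2.

S -> h | AS | PE; A -> h; B -> b; E -> h | AS; P -> h | AB | AP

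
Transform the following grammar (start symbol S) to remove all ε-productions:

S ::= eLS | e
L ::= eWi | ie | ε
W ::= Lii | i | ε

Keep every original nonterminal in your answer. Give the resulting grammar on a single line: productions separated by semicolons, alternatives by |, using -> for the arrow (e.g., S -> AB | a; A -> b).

S -> e | eS | eLS; L -> ei | ie | eWi; W -> i | ii | Lii

Nullable set: {L, W}.
S -> eLS: L nullable, giving eLS | eS.
Drop L -> ε.
L -> eWi: W nullable, giving eWi | ei.
Drop W -> ε.
W -> Lii: L nullable, giving Lii | ii.
Unchanged (no nullable symbols): S -> e; L -> ie; W -> i.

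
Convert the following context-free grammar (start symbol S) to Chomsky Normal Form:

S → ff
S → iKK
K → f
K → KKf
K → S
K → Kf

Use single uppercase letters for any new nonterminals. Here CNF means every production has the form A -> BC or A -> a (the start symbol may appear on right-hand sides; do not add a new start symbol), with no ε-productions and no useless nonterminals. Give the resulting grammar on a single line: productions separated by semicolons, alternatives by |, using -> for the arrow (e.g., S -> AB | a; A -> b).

No ε-productions.
After unit-elimination: S -> ff | iKK; K -> f | Kf | ff | KKf | iKK.
TERM: introduce A -> f, B -> i and substitute in every rule of length ≥2.
BIN: K -> BKK becomes K -> BC, C -> KK; K -> KKA becomes K -> KD, D -> KA; S -> BKK becomes S -> BE, E -> KK.

S -> AA | BE; A -> f; B -> i; C -> KK; D -> KA; E -> KK; K -> f | AA | BC | KA | KD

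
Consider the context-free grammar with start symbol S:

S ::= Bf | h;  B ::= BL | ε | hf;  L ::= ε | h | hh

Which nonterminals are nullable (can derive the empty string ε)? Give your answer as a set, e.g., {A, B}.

Directly nullable (have an ε-rule): {B, L}.
Not nullable: S — each has a terminal in every rule's right-hand side or depends on a non-nullable symbol.

{B, L}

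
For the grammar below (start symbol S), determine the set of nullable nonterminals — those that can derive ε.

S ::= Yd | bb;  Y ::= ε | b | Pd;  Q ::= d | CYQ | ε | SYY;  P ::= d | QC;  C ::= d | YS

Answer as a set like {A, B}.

Directly nullable (have an ε-rule): {Q, Y}.
Not nullable: C, P, S — each has a terminal in every rule's right-hand side or depends on a non-nullable symbol.

{Q, Y}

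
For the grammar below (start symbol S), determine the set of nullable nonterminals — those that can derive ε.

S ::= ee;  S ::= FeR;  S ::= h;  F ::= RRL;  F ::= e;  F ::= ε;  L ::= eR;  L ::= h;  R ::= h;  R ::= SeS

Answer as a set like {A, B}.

Directly nullable (have an ε-rule): {F}.
Not nullable: L, R, S — each has a terminal in every rule's right-hand side or depends on a non-nullable symbol.

{F}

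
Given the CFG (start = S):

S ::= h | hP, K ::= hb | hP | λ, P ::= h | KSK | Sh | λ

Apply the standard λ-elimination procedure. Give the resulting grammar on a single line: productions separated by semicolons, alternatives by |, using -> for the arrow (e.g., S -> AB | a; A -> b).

S -> h | hP; K -> h | hP | hb; P -> S | h | KS | SK | Sh | KSK

Nullable set: {K, P}.
S -> hP: P nullable, giving h | hP.
Drop K -> λ.
K -> hP: P nullable, giving h | hP.
Drop P -> λ.
P -> KSK: K, K nullable, giving KS | KSK | S | SK.
Unchanged (no nullable symbols): S -> h; K -> hb; P -> Sh; P -> h.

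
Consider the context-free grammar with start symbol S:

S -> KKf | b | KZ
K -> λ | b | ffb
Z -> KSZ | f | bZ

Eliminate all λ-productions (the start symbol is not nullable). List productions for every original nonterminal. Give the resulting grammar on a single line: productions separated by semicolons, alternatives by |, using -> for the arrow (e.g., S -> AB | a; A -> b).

S -> Z | b | f | KZ | Kf | KKf; K -> b | ffb; Z -> f | SZ | bZ | KSZ

Nullable set: {K}.
S -> KKf: K, K nullable, giving KKf | Kf | f.
S -> KZ: K nullable, giving KZ | Z.
Drop K -> λ.
Z -> KSZ: K nullable, giving KSZ | SZ.
Unchanged (no nullable symbols): S -> b; K -> b; K -> ffb; Z -> bZ; Z -> f.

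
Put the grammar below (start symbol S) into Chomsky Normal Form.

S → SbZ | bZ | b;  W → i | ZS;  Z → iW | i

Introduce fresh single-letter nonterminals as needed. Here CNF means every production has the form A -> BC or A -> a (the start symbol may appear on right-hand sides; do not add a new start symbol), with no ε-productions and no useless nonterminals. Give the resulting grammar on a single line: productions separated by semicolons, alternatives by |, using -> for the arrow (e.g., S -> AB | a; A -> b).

S -> b | AZ | SC; A -> b; B -> i; C -> AZ; W -> i | ZS; Z -> i | BW

No ε-productions.
No unit productions to eliminate.
TERM: introduce A -> b, B -> i and substitute in every rule of length ≥2.
BIN: S -> SAZ becomes S -> SC, C -> AZ.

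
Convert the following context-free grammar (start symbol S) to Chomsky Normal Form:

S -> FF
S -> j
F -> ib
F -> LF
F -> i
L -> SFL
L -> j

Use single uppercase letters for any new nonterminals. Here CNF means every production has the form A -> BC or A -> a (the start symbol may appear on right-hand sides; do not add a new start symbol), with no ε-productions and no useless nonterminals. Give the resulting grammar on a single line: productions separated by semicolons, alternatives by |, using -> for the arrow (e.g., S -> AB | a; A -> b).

S -> j | FF; A -> i; B -> b; C -> FL; F -> i | AB | LF; L -> j | SC

No ε-productions.
No unit productions to eliminate.
TERM: introduce B -> b, A -> i and substitute in every rule of length ≥2.
BIN: L -> SFL becomes L -> SC, C -> FL.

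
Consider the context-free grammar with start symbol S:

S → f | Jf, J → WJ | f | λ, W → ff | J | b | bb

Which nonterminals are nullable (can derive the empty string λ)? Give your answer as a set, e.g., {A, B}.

{J, W}

Directly nullable (have an ε-rule): {J}.
W is nullable via W -> J (every symbol on the right is already known nullable).
Not nullable: S — each has a terminal in every rule's right-hand side or depends on a non-nullable symbol.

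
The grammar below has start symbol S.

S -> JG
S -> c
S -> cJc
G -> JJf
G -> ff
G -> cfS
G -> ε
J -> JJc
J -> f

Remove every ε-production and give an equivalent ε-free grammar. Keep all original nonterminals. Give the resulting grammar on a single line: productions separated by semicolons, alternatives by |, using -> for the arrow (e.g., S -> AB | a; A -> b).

Nullable set: {G}.
S -> JG: G nullable, giving J | JG.
Drop G -> ε.
Unchanged (no nullable symbols): S -> c; S -> cJc; G -> JJf; G -> cfS; G -> ff; J -> JJc; J -> f.

S -> J | c | JG | cJc; G -> ff | JJf | cfS; J -> f | JJc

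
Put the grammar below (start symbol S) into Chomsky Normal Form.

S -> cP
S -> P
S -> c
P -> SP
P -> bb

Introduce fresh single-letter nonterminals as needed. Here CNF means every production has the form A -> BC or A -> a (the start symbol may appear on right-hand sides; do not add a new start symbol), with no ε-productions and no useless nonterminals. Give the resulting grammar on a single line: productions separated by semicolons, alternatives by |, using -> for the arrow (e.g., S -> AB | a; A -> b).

No ε-productions.
After unit-elimination: S -> c | SP | bb | cP; P -> SP | bb.
TERM: introduce A -> b, B -> c and substitute in every rule of length ≥2.

S -> c | AA | BP | SP; A -> b; B -> c; P -> AA | SP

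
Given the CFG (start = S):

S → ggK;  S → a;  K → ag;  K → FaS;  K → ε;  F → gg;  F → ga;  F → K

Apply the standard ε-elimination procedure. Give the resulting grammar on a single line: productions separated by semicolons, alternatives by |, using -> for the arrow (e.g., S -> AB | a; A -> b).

Nullable set: {F, K}.
S -> ggK: K nullable, giving gg | ggK.
F -> K: K nullable, giving K.
Drop K -> ε.
K -> FaS: F nullable, giving FaS | aS.
Unchanged (no nullable symbols): S -> a; F -> ga; F -> gg; K -> ag.

S -> a | gg | ggK; F -> K | ga | gg; K -> aS | ag | FaS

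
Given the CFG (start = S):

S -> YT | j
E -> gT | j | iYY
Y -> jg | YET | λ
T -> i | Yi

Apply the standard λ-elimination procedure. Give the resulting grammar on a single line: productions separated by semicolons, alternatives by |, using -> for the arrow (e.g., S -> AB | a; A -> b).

S -> T | j | YT; E -> i | j | gT | iY | iYY; T -> i | Yi; Y -> ET | jg | YET

Nullable set: {Y}.
S -> YT: Y nullable, giving T | YT.
E -> iYY: Y, Y nullable, giving i | iY | iYY.
T -> Yi: Y nullable, giving Yi | i.
Drop Y -> λ.
Y -> YET: Y nullable, giving ET | YET.
Unchanged (no nullable symbols): S -> j; E -> gT; E -> j; T -> i; Y -> jg.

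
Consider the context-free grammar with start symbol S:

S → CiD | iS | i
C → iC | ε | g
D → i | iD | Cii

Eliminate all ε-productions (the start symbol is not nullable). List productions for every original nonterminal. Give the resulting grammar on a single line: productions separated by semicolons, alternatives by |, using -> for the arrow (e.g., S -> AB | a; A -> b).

Nullable set: {C}.
S -> CiD: C nullable, giving CiD | iD.
Drop C -> ε.
C -> iC: C nullable, giving i | iC.
D -> Cii: C nullable, giving Cii | ii.
Unchanged (no nullable symbols): S -> i; S -> iS; C -> g; D -> i; D -> iD.

S -> i | iD | iS | CiD; C -> g | i | iC; D -> i | iD | ii | Cii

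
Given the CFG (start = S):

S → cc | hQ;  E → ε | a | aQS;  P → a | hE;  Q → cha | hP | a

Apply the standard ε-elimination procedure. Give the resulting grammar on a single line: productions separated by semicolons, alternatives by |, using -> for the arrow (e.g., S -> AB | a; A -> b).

Nullable set: {E}.
Drop E -> ε.
P -> hE: E nullable, giving h | hE.
Unchanged (no nullable symbols): S -> cc; S -> hQ; E -> a; E -> aQS; P -> a; Q -> a; Q -> cha; Q -> hP.

S -> cc | hQ; E -> a | aQS; P -> a | h | hE; Q -> a | hP | cha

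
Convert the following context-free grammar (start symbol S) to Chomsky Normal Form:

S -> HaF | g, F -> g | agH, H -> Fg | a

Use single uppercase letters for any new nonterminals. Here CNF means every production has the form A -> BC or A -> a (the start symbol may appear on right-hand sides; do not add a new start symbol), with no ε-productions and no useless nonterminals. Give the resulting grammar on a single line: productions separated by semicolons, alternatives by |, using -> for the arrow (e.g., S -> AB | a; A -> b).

No ε-productions.
No unit productions to eliminate.
TERM: introduce A -> a, B -> g and substitute in every rule of length ≥2.
BIN: F -> ABH becomes F -> AC, C -> BH; S -> HAF becomes S -> HD, D -> AF.

S -> g | HD; A -> a; B -> g; C -> BH; D -> AF; F -> g | AC; H -> a | FB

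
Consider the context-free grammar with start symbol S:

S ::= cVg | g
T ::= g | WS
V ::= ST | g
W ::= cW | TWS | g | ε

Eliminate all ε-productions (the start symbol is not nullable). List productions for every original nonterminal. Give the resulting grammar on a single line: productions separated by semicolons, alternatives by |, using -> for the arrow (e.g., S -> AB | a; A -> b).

S -> g | cVg; T -> S | g | WS; V -> g | ST; W -> c | g | TS | cW | TWS

Nullable set: {W}.
T -> WS: W nullable, giving S | WS.
Drop W -> ε.
W -> TWS: W nullable, giving TS | TWS.
W -> cW: W nullable, giving c | cW.
Unchanged (no nullable symbols): S -> cVg; S -> g; T -> g; V -> ST; V -> g; W -> g.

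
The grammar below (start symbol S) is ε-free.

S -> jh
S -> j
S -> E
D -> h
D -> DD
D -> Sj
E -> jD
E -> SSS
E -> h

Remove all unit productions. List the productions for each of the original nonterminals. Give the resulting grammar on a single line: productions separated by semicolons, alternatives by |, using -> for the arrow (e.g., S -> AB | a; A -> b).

S -> h | j | jD | jh | SSS; D -> h | DD | Sj; E -> h | jD | SSS

Unit productions: S->E.
Unit pairs (A ⇒* B via units): (S,E).
S: inherits non-unit rules of {E, S} → SSS | h | j | jD | jh.
D: inherits non-unit rules of {D} → DD | Sj | h.
E: inherits non-unit rules of {E} → SSS | h | jD.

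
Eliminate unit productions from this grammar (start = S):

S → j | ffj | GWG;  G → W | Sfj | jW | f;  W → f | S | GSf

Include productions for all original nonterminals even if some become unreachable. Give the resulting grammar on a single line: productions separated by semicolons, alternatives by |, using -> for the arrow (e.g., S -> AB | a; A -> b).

Unit productions: G->W, W->S.
Unit pairs (A ⇒* B via units): (G,S), (G,W), (W,S).
S: inherits non-unit rules of {S} → GWG | ffj | j.
G: inherits non-unit rules of {G, S, W} → GSf | GWG | Sfj | f | ffj | j | jW.
W: inherits non-unit rules of {S, W} → GSf | GWG | f | ffj | j.

S -> j | GWG | ffj; G -> f | j | jW | GSf | GWG | Sfj | ffj; W -> f | j | GSf | GWG | ffj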